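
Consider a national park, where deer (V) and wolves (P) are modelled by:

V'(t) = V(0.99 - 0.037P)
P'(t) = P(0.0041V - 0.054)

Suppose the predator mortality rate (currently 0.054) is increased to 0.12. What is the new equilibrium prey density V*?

V* ≈ 29.3

At the interior fixed point, setting dP/dt = 0 with P > 0 fixes V* = (predator death rate)/(VP coefficient) — independent of the other coefficients.
With the change, V* = 0.12/0.0041 = 29.3; it rises from 13.2.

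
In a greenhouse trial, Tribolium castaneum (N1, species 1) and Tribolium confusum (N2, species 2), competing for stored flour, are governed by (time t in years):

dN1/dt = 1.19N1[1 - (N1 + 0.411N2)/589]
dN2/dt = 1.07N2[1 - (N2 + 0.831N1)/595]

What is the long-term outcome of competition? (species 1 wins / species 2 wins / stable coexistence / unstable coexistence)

Compare the nullcline intercepts: K1/α12 = 589/0.411 = 1430 > K2 = 595; K2/α21 = 595/0.831 = 716 > K1 = 589.
Since both inequalities hold, each species can invade when rare, so the interior equilibrium is stable.

stable coexistence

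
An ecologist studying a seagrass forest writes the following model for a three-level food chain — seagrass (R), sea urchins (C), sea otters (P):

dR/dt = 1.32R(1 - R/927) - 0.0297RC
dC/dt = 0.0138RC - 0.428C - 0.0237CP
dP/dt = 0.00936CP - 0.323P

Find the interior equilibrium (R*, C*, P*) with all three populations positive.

From dP/dt = 0: 0.00936C* = 0.323, so C* = 34.5.
From dR/dt = 0: 1.32(1 - R*/927) = 0.0297·34.5, giving R* = 927·(1 - 0.776) = 207.
From dC/dt = 0: 0.0138·207 - 0.428 = 0.0237P*, so P* = 2.43/0.0237 = 103.

R* ≈ 207, C* ≈ 34.5, P* ≈ 103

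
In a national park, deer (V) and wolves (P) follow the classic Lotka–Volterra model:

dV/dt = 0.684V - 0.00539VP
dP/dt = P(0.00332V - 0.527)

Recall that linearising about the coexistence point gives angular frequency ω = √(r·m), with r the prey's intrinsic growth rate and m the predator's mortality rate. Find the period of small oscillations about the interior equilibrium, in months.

Here r = 0.684 and m = 0.527, so r·m = 0.36.
ω = √0.36 = 0.6 per month, hence T = 2π/ω ≈ 10.5 months.

T ≈ 10.5 months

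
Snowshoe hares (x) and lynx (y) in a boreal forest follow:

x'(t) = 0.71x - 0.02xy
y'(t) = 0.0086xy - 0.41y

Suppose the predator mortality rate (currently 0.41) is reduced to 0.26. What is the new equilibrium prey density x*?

At the interior fixed point, setting dy/dt = 0 with y > 0 fixes x* = (predator death rate)/(xy coefficient) — independent of the other coefficients.
With the change, x* = 0.26/0.0086 = 30.2; it falls from 47.7.

x* ≈ 30.2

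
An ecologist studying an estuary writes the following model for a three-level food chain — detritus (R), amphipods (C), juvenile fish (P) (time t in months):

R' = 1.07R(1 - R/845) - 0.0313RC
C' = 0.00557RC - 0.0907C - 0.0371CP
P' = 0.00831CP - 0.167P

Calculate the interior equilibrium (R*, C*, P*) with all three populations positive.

R* ≈ 348, C* ≈ 20.1, P* ≈ 49.8

From dP/dt = 0: 0.00831C* = 0.167, so C* = 20.1.
From dR/dt = 0: 1.07(1 - R*/845) = 0.0313·20.1, giving R* = 845·(1 - 0.588) = 348.
From dC/dt = 0: 0.00557·348 - 0.0907 = 0.0371P*, so P* = 1.85/0.0371 = 49.8.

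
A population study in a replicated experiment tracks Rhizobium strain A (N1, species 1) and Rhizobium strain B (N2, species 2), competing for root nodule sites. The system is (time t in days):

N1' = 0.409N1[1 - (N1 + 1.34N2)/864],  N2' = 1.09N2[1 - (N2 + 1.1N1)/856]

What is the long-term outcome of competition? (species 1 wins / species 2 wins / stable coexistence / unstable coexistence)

Compare the nullcline intercepts: K1/α12 = 864/1.34 = 645 < K2 = 856; K2/α21 = 856/1.1 = 778 < K1 = 864.
Since both are reversed, neither can invade when rare; the interior point is a saddle.

unstable coexistence (outcome depends on initial conditions)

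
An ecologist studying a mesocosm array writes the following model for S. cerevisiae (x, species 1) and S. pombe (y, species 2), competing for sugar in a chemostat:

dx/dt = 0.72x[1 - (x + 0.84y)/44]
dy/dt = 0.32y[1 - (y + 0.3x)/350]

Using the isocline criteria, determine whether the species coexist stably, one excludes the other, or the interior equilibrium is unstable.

Compare the nullcline intercepts: K1/α12 = 44/0.84 = 52.4 < K2 = 350; K2/α21 = 350/0.3 = 1170 > K1 = 44.
Since the inequalities point opposite ways, species 2 can invade but species 1 cannot.

species 2 excludes species 1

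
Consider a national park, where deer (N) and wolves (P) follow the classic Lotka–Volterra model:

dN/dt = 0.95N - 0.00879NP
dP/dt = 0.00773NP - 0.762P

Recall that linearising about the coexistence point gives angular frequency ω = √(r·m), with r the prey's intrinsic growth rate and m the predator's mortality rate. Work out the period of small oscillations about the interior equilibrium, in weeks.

Here r = 0.95 and m = 0.762, so r·m = 0.724.
ω = √0.724 = 0.851 per week, hence T = 2π/ω ≈ 7.38 weeks.

T ≈ 7.38 weeks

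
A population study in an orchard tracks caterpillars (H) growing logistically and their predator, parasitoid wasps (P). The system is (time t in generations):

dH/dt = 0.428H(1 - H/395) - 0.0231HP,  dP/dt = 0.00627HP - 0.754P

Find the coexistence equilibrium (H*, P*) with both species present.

From dP/dt = 0 with P > 0: 0.00627H* = 0.754, so H* = 120.
Substitute into dH/dt = 0: 0.428(1 - 120/395) = 0.0231P*.
The bracket is 0.696, giving P* = 0.298/0.0231 = 12.9.

H* ≈ 120, P* ≈ 12.9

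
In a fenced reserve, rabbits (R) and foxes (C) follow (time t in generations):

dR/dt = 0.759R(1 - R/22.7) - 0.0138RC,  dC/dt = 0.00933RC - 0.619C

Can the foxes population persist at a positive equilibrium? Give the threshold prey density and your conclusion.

The predator equation gives dC/dt > 0 only when R > 0.619/0.00933 = 66.3.
Without the predator, R → K = 22.7. Since 22.7 < 66.3, the predator cannot invade.

Threshold R = 66.3; K < 66.3, so no, the predator goes extinct.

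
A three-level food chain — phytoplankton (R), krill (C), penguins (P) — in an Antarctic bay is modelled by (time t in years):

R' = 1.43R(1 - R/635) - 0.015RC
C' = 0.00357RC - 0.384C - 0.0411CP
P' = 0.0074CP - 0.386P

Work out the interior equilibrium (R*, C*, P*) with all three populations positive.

R* ≈ 288, C* ≈ 52.2, P* ≈ 15.6

From dP/dt = 0: 0.0074C* = 0.386, so C* = 52.2.
From dR/dt = 0: 1.43(1 - R*/635) = 0.015·52.2, giving R* = 635·(1 - 0.547) = 288.
From dC/dt = 0: 0.00357·288 - 0.384 = 0.0411P*, so P* = 0.643/0.0411 = 15.6.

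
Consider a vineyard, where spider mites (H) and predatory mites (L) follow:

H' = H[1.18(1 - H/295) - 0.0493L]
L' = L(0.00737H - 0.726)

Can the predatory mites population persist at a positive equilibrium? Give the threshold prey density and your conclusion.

The predator equation gives dL/dt > 0 only when H > 0.726/0.00737 = 98.5.
Without the predator, H → K = 295. Since 295 > 98.5, the predator can invade and persist.

Threshold H = 98.5; K > 98.5, so yes, the predator persists.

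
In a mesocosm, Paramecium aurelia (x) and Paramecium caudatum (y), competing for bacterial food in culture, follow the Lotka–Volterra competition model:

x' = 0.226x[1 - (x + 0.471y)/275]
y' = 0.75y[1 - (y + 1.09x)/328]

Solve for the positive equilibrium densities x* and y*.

Setting both brackets to zero gives the nullclines x + 0.471y = 275 and 1.09x + y = 328.
Substituting y = 328 - 1.09x into the first: x(1 - 0.471·1.09) = 275 - 0.471·328.
So x* = 121/0.487 = 248, and then y* = 328 - 1.09·248 = 58.1.

x* ≈ 248, y* ≈ 58.1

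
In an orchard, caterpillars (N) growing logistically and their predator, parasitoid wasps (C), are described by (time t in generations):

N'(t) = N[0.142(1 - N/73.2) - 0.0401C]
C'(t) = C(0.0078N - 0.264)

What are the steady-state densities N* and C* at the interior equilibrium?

From dC/dt = 0 with C > 0: 0.0078N* = 0.264, so N* = 33.8.
Substitute into dN/dt = 0: 0.142(1 - 33.8/73.2) = 0.0401C*.
The bracket is 0.538, giving C* = 0.0763/0.0401 = 1.9.

N* ≈ 33.8, C* ≈ 1.9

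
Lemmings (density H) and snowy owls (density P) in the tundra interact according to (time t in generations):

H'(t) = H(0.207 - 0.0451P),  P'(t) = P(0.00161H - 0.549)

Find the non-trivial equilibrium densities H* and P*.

H* ≈ 341, P* ≈ 4.59

Set dP/dt = 0 with P > 0: 0.00161H - 0.549 = 0, so H* = 0.549/0.00161 = 341.
Set dH/dt = 0 with H > 0: 0.207 - 0.0451P = 0, so P* = 0.207/0.0451 = 4.59.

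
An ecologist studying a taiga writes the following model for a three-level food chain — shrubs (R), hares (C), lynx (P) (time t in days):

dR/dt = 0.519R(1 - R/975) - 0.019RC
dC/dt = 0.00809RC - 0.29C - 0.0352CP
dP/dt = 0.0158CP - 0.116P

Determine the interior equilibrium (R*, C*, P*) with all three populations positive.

R* ≈ 713, C* ≈ 7.34, P* ≈ 156

From dP/dt = 0: 0.0158C* = 0.116, so C* = 7.34.
From dR/dt = 0: 0.519(1 - R*/975) = 0.019·7.34, giving R* = 975·(1 - 0.269) = 713.
From dC/dt = 0: 0.00809·713 - 0.29 = 0.0352P*, so P* = 5.48/0.0352 = 156.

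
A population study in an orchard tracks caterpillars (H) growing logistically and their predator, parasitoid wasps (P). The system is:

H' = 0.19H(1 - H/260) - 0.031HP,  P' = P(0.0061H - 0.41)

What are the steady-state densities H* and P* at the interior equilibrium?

From dP/dt = 0 with P > 0: 0.0061H* = 0.41, so H* = 67.2.
Substitute into dH/dt = 0: 0.19(1 - 67.2/260) = 0.031P*.
The bracket is 0.741, giving P* = 0.141/0.031 = 4.54.

H* ≈ 67.2, P* ≈ 4.54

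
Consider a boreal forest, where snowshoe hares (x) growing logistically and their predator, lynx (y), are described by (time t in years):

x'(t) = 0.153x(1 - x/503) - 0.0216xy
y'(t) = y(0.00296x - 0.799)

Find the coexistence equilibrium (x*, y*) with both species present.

x* ≈ 270, y* ≈ 3.28

From dy/dt = 0 with y > 0: 0.00296x* = 0.799, so x* = 270.
Substitute into dx/dt = 0: 0.153(1 - 270/503) = 0.0216y*.
The bracket is 0.463, giving y* = 0.0709/0.0216 = 3.28.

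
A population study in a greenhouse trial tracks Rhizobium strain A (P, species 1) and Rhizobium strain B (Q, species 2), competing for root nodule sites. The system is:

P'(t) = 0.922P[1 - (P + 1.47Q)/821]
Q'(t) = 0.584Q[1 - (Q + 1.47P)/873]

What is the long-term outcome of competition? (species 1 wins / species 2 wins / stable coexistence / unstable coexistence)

Compare the nullcline intercepts: K1/α12 = 821/1.47 = 559 < K2 = 873; K2/α21 = 873/1.47 = 594 < K1 = 821.
Since both are reversed, neither can invade when rare; the interior point is a saddle.

unstable coexistence (outcome depends on initial conditions)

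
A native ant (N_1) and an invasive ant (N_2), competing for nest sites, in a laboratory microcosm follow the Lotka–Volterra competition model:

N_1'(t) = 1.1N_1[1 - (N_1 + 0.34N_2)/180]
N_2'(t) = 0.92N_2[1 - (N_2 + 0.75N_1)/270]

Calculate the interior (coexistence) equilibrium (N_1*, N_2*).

Setting both brackets to zero gives the nullclines N_1 + 0.34N_2 = 180 and 0.75N_1 + N_2 = 270.
Substituting N_2 = 270 - 0.75N_1 into the first: N_1(1 - 0.34·0.75) = 180 - 0.34·270.
So N_1* = 88.2/0.745 = 118, and then N_2* = 270 - 0.75·118 = 181.

N_1* ≈ 118, N_2* ≈ 181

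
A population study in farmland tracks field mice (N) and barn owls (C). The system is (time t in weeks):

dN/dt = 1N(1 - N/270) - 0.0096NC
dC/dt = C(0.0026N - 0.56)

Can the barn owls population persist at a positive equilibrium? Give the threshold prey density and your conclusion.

The predator equation gives dC/dt > 0 only when N > 0.56/0.0026 = 215.
Without the predator, N → K = 270. Since 270 > 215, the predator can invade and persist.

Threshold N = 215; K > 215, so yes, the predator persists.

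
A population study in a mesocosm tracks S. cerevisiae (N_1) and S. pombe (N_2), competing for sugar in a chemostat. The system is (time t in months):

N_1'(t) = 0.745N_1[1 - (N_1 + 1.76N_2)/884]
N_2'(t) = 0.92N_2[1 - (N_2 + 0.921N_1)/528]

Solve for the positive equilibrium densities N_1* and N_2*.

Setting both brackets to zero gives the nullclines N_1 + 1.76N_2 = 884 and 0.921N_1 + N_2 = 528.
Substituting N_2 = 528 - 0.921N_1 into the first: N_1(1 - 1.76·0.921) = 884 - 1.76·528.
So N_1* = -45.3/-0.621 = 72.9, and then N_2* = 528 - 0.921·72.9 = 461.

N_1* ≈ 72.9, N_2* ≈ 461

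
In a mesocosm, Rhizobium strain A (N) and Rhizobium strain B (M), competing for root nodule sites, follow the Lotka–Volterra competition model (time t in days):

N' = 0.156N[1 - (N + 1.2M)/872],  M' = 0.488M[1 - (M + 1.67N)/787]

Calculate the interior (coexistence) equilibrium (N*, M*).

Setting both brackets to zero gives the nullclines N + 1.2M = 872 and 1.67N + M = 787.
Substituting M = 787 - 1.67N into the first: N(1 - 1.2·1.67) = 872 - 1.2·787.
So N* = -72.4/-1 = 72.1, and then M* = 787 - 1.67·72.1 = 667.

N* ≈ 72.1, M* ≈ 667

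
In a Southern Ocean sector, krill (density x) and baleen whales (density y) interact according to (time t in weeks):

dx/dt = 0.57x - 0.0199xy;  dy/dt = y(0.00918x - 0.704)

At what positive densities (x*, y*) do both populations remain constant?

x* ≈ 76.7, y* ≈ 28.6

Set dy/dt = 0 with y > 0: 0.00918x - 0.704 = 0, so x* = 0.704/0.00918 = 76.7.
Set dx/dt = 0 with x > 0: 0.57 - 0.0199y = 0, so y* = 0.57/0.0199 = 28.6.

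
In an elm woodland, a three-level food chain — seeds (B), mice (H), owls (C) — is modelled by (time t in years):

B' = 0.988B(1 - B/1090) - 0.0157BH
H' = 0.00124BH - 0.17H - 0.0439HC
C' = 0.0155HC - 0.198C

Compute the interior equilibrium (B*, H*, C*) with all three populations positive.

From dC/dt = 0: 0.0155H* = 0.198, so H* = 12.8.
From dB/dt = 0: 0.988(1 - B*/1090) = 0.0157·12.8, giving B* = 1090·(1 - 0.203) = 869.
From dH/dt = 0: 0.00124·869 - 0.17 = 0.0439C*, so C* = 0.907/0.0439 = 20.7.

B* ≈ 869, H* ≈ 12.8, C* ≈ 20.7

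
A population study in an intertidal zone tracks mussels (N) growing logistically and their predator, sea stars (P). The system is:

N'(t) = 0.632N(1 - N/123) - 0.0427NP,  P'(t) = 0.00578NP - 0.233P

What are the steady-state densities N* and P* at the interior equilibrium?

N* ≈ 40.3, P* ≈ 9.95

From dP/dt = 0 with P > 0: 0.00578N* = 0.233, so N* = 40.3.
Substitute into dN/dt = 0: 0.632(1 - 40.3/123) = 0.0427P*.
The bracket is 0.672, giving P* = 0.425/0.0427 = 9.95.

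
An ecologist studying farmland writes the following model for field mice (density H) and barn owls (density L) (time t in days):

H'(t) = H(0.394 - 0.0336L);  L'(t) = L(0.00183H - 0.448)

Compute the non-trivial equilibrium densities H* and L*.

Set dL/dt = 0 with L > 0: 0.00183H - 0.448 = 0, so H* = 0.448/0.00183 = 245.
Set dH/dt = 0 with H > 0: 0.394 - 0.0336L = 0, so L* = 0.394/0.0336 = 11.7.

H* ≈ 245, L* ≈ 11.7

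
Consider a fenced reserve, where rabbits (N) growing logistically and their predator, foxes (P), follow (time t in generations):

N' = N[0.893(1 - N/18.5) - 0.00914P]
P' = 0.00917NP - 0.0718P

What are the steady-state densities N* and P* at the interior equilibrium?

N* ≈ 7.83, P* ≈ 56.4

From dP/dt = 0 with P > 0: 0.00917N* = 0.0718, so N* = 7.83.
Substitute into dN/dt = 0: 0.893(1 - 7.83/18.5) = 0.00914P*.
The bracket is 0.577, giving P* = 0.515/0.00914 = 56.4.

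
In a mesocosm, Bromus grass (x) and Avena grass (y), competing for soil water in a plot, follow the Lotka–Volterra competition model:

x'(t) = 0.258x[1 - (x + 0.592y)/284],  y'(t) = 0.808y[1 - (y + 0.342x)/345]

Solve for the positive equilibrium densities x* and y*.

Setting both brackets to zero gives the nullclines x + 0.592y = 284 and 0.342x + y = 345.
Substituting y = 345 - 0.342x into the first: x(1 - 0.592·0.342) = 284 - 0.592·345.
So x* = 79.8/0.798 = 100, and then y* = 345 - 0.342·100 = 311.

x* ≈ 100, y* ≈ 311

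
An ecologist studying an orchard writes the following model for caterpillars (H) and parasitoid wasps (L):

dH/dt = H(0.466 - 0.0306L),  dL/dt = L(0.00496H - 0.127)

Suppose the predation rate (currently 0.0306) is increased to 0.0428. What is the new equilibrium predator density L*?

L* ≈ 10.9

At the interior fixed point, setting dH/dt = 0 with H > 0 fixes L* = (prey growth rate)/(HL coefficient) — independent of the other coefficients.
With the change, L* = 0.466/0.0428 = 10.9; it falls from 15.2.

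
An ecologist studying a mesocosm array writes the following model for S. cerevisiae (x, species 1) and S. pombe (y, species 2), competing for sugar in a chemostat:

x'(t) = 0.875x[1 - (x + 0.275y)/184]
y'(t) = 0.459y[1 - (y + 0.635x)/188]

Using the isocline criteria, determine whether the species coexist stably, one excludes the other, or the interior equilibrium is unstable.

stable coexistence

Compare the nullcline intercepts: K1/α12 = 184/0.275 = 669 > K2 = 188; K2/α21 = 188/0.635 = 296 > K1 = 184.
Since both inequalities hold, each species can invade when rare, so the interior equilibrium is stable.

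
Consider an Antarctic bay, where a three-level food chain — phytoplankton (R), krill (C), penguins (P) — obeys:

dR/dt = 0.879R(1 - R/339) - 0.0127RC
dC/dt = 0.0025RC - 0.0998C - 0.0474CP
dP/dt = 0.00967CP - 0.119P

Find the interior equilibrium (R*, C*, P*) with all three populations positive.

R* ≈ 279, C* ≈ 12.3, P* ≈ 12.6

From dP/dt = 0: 0.00967C* = 0.119, so C* = 12.3.
From dR/dt = 0: 0.879(1 - R*/339) = 0.0127·12.3, giving R* = 339·(1 - 0.178) = 279.
From dC/dt = 0: 0.0025·279 - 0.0998 = 0.0474P*, so P* = 0.597/0.0474 = 12.6.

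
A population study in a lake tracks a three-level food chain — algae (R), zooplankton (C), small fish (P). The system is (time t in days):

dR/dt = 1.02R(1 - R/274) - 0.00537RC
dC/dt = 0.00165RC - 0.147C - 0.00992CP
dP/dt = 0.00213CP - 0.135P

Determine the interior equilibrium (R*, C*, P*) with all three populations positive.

R* ≈ 183, C* ≈ 63.4, P* ≈ 15.5

From dP/dt = 0: 0.00213C* = 0.135, so C* = 63.4.
From dR/dt = 0: 1.02(1 - R*/274) = 0.00537·63.4, giving R* = 274·(1 - 0.334) = 183.
From dC/dt = 0: 0.00165·183 - 0.147 = 0.00992P*, so P* = 0.154/0.00992 = 15.5.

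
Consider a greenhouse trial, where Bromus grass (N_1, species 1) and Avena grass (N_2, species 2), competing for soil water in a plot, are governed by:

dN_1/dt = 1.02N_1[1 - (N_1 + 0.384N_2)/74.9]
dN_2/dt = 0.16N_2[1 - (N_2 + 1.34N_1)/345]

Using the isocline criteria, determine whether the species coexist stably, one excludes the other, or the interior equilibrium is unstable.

Compare the nullcline intercepts: K1/α12 = 74.9/0.384 = 195 < K2 = 345; K2/α21 = 345/1.34 = 257 > K1 = 74.9.
Since the inequalities point opposite ways, species 2 can invade but species 1 cannot.

species 2 excludes species 1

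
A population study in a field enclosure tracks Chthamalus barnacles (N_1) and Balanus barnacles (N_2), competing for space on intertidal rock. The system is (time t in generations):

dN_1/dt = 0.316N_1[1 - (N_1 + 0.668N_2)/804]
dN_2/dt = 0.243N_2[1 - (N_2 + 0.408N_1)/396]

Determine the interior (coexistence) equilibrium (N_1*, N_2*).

Setting both brackets to zero gives the nullclines N_1 + 0.668N_2 = 804 and 0.408N_1 + N_2 = 396.
Substituting N_2 = 396 - 0.408N_1 into the first: N_1(1 - 0.668·0.408) = 804 - 0.668·396.
So N_1* = 539/0.727 = 742, and then N_2* = 396 - 0.408·742 = 93.4.

N_1* ≈ 742, N_2* ≈ 93.4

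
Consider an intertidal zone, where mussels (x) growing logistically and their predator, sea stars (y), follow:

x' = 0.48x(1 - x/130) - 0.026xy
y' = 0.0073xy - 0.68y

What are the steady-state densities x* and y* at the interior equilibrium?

From dy/dt = 0 with y > 0: 0.0073x* = 0.68, so x* = 93.2.
Substitute into dx/dt = 0: 0.48(1 - 93.2/130) = 0.026y*.
The bracket is 0.283, giving y* = 0.136/0.026 = 5.23.

x* ≈ 93.2, y* ≈ 5.23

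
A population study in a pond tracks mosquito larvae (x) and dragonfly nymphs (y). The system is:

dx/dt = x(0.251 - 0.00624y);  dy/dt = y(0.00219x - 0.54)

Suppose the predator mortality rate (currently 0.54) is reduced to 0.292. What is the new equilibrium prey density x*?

x* ≈ 133

At the interior fixed point, setting dy/dt = 0 with y > 0 fixes x* = (predator death rate)/(xy coefficient) — independent of the other coefficients.
With the change, x* = 0.292/0.00219 = 133; it falls from 247.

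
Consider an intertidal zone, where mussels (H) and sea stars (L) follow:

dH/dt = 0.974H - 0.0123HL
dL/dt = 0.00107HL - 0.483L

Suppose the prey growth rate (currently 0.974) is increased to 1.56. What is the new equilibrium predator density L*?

L* ≈ 127

At the interior fixed point, setting dH/dt = 0 with H > 0 fixes L* = (prey growth rate)/(HL coefficient) — independent of the other coefficients.
With the change, L* = 1.56/0.0123 = 127; it rises from 79.2.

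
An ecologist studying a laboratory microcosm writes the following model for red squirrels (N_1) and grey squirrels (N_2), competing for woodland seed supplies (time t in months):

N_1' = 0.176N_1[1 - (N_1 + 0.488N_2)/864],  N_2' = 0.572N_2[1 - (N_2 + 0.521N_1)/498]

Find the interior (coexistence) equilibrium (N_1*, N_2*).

Setting both brackets to zero gives the nullclines N_1 + 0.488N_2 = 864 and 0.521N_1 + N_2 = 498.
Substituting N_2 = 498 - 0.521N_1 into the first: N_1(1 - 0.488·0.521) = 864 - 0.488·498.
So N_1* = 621/0.746 = 833, and then N_2* = 498 - 0.521·833 = 64.2.

N_1* ≈ 833, N_2* ≈ 64.2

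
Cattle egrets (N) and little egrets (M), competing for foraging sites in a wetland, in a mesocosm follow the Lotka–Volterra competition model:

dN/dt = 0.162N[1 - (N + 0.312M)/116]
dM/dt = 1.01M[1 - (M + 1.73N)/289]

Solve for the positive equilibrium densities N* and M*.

Setting both brackets to zero gives the nullclines N + 0.312M = 116 and 1.73N + M = 289.
Substituting M = 289 - 1.73N into the first: N(1 - 0.312·1.73) = 116 - 0.312·289.
So N* = 25.8/0.46 = 56.1, and then M* = 289 - 1.73·56.1 = 192.

N* ≈ 56.1, M* ≈ 192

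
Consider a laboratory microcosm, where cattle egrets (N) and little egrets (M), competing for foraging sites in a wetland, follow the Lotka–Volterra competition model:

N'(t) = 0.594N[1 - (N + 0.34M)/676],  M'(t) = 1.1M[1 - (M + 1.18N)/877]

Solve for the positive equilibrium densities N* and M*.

Setting both brackets to zero gives the nullclines N + 0.34M = 676 and 1.18N + M = 877.
Substituting M = 877 - 1.18N into the first: N(1 - 0.34·1.18) = 676 - 0.34·877.
So N* = 378/0.599 = 631, and then M* = 877 - 1.18·631 = 132.

N* ≈ 631, M* ≈ 132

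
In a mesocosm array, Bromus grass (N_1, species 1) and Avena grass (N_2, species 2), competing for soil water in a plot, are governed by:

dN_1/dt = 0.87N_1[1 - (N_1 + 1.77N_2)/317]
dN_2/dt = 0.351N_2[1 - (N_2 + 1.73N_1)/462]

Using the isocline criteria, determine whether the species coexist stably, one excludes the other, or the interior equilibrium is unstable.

Compare the nullcline intercepts: K1/α12 = 317/1.77 = 179 < K2 = 462; K2/α21 = 462/1.73 = 267 < K1 = 317.
Since both are reversed, neither can invade when rare; the interior point is a saddle.

unstable coexistence (outcome depends on initial conditions)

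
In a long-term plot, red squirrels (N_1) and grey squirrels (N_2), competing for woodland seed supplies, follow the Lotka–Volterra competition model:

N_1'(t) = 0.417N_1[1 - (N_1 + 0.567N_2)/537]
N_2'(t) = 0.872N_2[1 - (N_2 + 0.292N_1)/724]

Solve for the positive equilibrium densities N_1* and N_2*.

Setting both brackets to zero gives the nullclines N_1 + 0.567N_2 = 537 and 0.292N_1 + N_2 = 724.
Substituting N_2 = 724 - 0.292N_1 into the first: N_1(1 - 0.567·0.292) = 537 - 0.567·724.
So N_1* = 126/0.834 = 152, and then N_2* = 724 - 0.292·152 = 680.

N_1* ≈ 152, N_2* ≈ 680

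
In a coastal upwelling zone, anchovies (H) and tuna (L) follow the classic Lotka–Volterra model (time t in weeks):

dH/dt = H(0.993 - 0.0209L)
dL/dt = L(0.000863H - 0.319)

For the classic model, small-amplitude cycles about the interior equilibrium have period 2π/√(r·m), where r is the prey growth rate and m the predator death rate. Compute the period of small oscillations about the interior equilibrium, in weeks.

Here r = 0.993 and m = 0.319, so r·m = 0.317.
ω = √0.317 = 0.563 per week, hence T = 2π/ω ≈ 11.2 weeks.

T ≈ 11.2 weeks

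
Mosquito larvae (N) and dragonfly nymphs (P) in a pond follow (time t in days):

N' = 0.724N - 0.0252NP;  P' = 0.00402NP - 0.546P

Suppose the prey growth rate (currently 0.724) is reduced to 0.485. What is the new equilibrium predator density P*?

At the interior fixed point, setting dN/dt = 0 with N > 0 fixes P* = (prey growth rate)/(NP coefficient) — independent of the other coefficients.
With the change, P* = 0.485/0.0252 = 19.2; it falls from 28.7.

P* ≈ 19.2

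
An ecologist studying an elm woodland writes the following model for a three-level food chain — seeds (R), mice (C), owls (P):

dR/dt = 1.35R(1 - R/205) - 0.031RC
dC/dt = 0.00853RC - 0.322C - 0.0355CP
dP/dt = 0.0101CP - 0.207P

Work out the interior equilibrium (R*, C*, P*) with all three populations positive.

From dP/dt = 0: 0.0101C* = 0.207, so C* = 20.5.
From dR/dt = 0: 1.35(1 - R*/205) = 0.031·20.5, giving R* = 205·(1 - 0.471) = 109.
From dC/dt = 0: 0.00853·109 - 0.322 = 0.0355P*, so P* = 0.604/0.0355 = 17.

R* ≈ 109, C* ≈ 20.5, P* ≈ 17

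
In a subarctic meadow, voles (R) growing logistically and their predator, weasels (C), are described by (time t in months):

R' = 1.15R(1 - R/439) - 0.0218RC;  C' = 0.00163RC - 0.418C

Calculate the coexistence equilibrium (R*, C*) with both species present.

From dC/dt = 0 with C > 0: 0.00163R* = 0.418, so R* = 256.
Substitute into dR/dt = 0: 1.15(1 - 256/439) = 0.0218C*.
The bracket is 0.416, giving C* = 0.478/0.0218 = 21.9.

R* ≈ 256, C* ≈ 21.9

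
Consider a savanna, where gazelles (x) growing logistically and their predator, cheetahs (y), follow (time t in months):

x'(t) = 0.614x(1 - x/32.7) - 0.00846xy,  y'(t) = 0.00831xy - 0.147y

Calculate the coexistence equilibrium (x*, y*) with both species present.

From dy/dt = 0 with y > 0: 0.00831x* = 0.147, so x* = 17.7.
Substitute into dx/dt = 0: 0.614(1 - 17.7/32.7) = 0.00846y*.
The bracket is 0.459, giving y* = 0.282/0.00846 = 33.3.

x* ≈ 17.7, y* ≈ 33.3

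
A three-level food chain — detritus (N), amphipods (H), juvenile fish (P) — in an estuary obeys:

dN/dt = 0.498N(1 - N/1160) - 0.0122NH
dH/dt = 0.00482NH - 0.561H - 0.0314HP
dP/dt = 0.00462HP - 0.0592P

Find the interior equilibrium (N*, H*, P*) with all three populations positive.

N* ≈ 796, H* ≈ 12.8, P* ≈ 104

From dP/dt = 0: 0.00462H* = 0.0592, so H* = 12.8.
From dN/dt = 0: 0.498(1 - N*/1160) = 0.0122·12.8, giving N* = 1160·(1 - 0.314) = 796.
From dH/dt = 0: 0.00482·796 - 0.561 = 0.0314P*, so P* = 3.28/0.0314 = 104.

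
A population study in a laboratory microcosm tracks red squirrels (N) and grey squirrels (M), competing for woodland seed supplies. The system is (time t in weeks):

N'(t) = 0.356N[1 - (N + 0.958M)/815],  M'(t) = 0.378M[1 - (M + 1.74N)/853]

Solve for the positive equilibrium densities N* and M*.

Setting both brackets to zero gives the nullclines N + 0.958M = 815 and 1.74N + M = 853.
Substituting M = 853 - 1.74N into the first: N(1 - 0.958·1.74) = 815 - 0.958·853.
So N* = -2.17/-0.667 = 3.26, and then M* = 853 - 1.74·3.26 = 847.

N* ≈ 3.26, M* ≈ 847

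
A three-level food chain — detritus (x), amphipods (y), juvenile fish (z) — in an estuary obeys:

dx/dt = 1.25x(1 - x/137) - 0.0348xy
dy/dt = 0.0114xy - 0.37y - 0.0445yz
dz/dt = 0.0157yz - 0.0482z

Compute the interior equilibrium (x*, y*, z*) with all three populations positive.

From dz/dt = 0: 0.0157y* = 0.0482, so y* = 3.07.
From dx/dt = 0: 1.25(1 - x*/137) = 0.0348·3.07, giving x* = 137·(1 - 0.0855) = 125.
From dy/dt = 0: 0.0114·125 - 0.37 = 0.0445z*, so z* = 1.06/0.0445 = 23.8.

x* ≈ 125, y* ≈ 3.07, z* ≈ 23.8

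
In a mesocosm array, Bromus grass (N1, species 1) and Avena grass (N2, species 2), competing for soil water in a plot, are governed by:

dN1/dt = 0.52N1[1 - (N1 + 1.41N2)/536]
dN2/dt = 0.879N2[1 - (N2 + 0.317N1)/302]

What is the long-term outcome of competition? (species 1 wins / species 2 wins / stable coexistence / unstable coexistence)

Compare the nullcline intercepts: K1/α12 = 536/1.41 = 380 > K2 = 302; K2/α21 = 302/0.317 = 953 > K1 = 536.
Since both inequalities hold, each species can invade when rare, so the interior equilibrium is stable.

stable coexistence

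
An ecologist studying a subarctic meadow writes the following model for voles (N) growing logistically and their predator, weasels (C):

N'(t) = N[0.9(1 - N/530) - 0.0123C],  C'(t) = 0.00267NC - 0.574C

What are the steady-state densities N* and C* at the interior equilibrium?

From dC/dt = 0 with C > 0: 0.00267N* = 0.574, so N* = 215.
Substitute into dN/dt = 0: 0.9(1 - 215/530) = 0.0123C*.
The bracket is 0.594, giving C* = 0.535/0.0123 = 43.5.

N* ≈ 215, C* ≈ 43.5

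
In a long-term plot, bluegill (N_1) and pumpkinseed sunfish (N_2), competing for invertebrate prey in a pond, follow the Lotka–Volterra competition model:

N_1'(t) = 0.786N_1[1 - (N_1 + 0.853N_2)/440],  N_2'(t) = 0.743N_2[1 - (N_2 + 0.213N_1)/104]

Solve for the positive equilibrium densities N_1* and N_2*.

Setting both brackets to zero gives the nullclines N_1 + 0.853N_2 = 440 and 0.213N_1 + N_2 = 104.
Substituting N_2 = 104 - 0.213N_1 into the first: N_1(1 - 0.853·0.213) = 440 - 0.853·104.
So N_1* = 351/0.818 = 429, and then N_2* = 104 - 0.213·429 = 12.6.

N_1* ≈ 429, N_2* ≈ 12.6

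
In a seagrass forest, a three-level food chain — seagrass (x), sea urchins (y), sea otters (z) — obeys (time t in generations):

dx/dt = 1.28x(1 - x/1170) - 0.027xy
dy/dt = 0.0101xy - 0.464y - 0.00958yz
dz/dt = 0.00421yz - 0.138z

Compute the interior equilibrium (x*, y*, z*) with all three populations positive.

From dz/dt = 0: 0.00421y* = 0.138, so y* = 32.8.
From dx/dt = 0: 1.28(1 - x*/1170) = 0.027·32.8, giving x* = 1170·(1 - 0.691) = 361.
From dy/dt = 0: 0.0101·361 - 0.464 = 0.00958z*, so z* = 3.18/0.00958 = 332.

x* ≈ 361, y* ≈ 32.8, z* ≈ 332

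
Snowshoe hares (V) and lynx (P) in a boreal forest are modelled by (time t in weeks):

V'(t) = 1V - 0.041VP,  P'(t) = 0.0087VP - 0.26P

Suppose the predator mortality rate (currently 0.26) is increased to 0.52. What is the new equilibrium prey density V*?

V* ≈ 59.8

At the interior fixed point, setting dP/dt = 0 with P > 0 fixes V* = (predator death rate)/(VP coefficient) — independent of the other coefficients.
With the change, V* = 0.52/0.0087 = 59.8; it rises from 29.9.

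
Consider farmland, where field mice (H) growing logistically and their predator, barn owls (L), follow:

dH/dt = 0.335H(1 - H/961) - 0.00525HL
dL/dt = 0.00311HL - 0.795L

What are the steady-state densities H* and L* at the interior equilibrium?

H* ≈ 256, L* ≈ 46.8

From dL/dt = 0 with L > 0: 0.00311H* = 0.795, so H* = 256.
Substitute into dH/dt = 0: 0.335(1 - 256/961) = 0.00525L*.
The bracket is 0.734, giving L* = 0.246/0.00525 = 46.8.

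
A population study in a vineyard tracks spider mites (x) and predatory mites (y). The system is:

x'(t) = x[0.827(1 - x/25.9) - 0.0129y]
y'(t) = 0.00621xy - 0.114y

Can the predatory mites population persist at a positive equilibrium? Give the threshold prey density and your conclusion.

The predator equation gives dy/dt > 0 only when x > 0.114/0.00621 = 18.4.
Without the predator, x → K = 25.9. Since 25.9 > 18.4, the predator can invade and persist.

Threshold x = 18.4; K > 18.4, so yes, the predator persists.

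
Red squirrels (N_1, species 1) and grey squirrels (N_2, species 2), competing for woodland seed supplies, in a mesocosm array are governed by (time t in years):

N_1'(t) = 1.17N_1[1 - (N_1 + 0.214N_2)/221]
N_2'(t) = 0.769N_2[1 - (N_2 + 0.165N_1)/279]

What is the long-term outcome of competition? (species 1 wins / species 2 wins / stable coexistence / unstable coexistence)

stable coexistence

Compare the nullcline intercepts: K1/α12 = 221/0.214 = 1030 > K2 = 279; K2/α21 = 279/0.165 = 1690 > K1 = 221.
Since both inequalities hold, each species can invade when rare, so the interior equilibrium is stable.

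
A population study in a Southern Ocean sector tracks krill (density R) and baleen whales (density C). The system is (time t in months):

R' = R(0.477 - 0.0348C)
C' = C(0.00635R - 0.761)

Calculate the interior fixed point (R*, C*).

R* ≈ 120, C* ≈ 13.7

Set dC/dt = 0 with C > 0: 0.00635R - 0.761 = 0, so R* = 0.761/0.00635 = 120.
Set dR/dt = 0 with R > 0: 0.477 - 0.0348C = 0, so C* = 0.477/0.0348 = 13.7.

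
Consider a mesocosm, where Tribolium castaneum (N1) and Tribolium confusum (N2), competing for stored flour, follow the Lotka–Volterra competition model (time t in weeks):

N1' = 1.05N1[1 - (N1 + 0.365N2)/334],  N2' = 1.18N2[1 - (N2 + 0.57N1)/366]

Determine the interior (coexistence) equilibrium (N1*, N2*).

N1* ≈ 253, N2* ≈ 222

Setting both brackets to zero gives the nullclines N1 + 0.365N2 = 334 and 0.57N1 + N2 = 366.
Substituting N2 = 366 - 0.57N1 into the first: N1(1 - 0.365·0.57) = 334 - 0.365·366.
So N1* = 200/0.792 = 253, and then N2* = 366 - 0.57·253 = 222.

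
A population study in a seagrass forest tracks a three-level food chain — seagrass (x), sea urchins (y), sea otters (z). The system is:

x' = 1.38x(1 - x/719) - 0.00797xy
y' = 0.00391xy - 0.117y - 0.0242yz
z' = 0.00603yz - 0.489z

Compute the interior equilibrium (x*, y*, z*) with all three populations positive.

From dz/dt = 0: 0.00603y* = 0.489, so y* = 81.1.
From dx/dt = 0: 1.38(1 - x*/719) = 0.00797·81.1, giving x* = 719·(1 - 0.468) = 382.
From dy/dt = 0: 0.00391·382 - 0.117 = 0.0242z*, so z* = 1.38/0.0242 = 56.9.

x* ≈ 382, y* ≈ 81.1, z* ≈ 56.9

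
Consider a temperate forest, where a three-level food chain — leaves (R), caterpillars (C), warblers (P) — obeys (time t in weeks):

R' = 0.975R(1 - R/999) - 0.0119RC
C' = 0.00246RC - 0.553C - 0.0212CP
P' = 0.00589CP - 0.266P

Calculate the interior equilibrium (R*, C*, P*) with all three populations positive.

From dP/dt = 0: 0.00589C* = 0.266, so C* = 45.2.
From dR/dt = 0: 0.975(1 - R*/999) = 0.0119·45.2, giving R* = 999·(1 - 0.551) = 448.
From dC/dt = 0: 0.00246·448 - 0.553 = 0.0212P*, so P* = 0.55/0.0212 = 25.9.

R* ≈ 448, C* ≈ 45.2, P* ≈ 25.9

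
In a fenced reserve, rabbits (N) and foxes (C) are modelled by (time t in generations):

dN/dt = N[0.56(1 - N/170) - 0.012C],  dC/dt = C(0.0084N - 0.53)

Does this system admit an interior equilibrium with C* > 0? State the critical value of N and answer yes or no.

Threshold N = 63.1; K > 63.1, so yes, the predator persists.

The predator equation gives dC/dt > 0 only when N > 0.53/0.0084 = 63.1.
Without the predator, N → K = 170. Since 170 > 63.1, the predator can invade and persist.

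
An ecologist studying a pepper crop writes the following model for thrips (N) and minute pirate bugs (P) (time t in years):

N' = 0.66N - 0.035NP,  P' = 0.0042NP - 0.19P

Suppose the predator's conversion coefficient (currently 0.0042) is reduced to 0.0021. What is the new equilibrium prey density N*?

N* ≈ 90.5

At the interior fixed point, setting dP/dt = 0 with P > 0 fixes N* = (predator death rate)/(NP coefficient) — independent of the other coefficients.
With the change, N* = 0.19/0.0021 = 90.5; it rises from 45.2.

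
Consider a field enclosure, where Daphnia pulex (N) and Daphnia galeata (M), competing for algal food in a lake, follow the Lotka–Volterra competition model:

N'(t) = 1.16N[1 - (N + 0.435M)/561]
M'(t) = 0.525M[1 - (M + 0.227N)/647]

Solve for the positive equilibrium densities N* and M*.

Setting both brackets to zero gives the nullclines N + 0.435M = 561 and 0.227N + M = 647.
Substituting M = 647 - 0.227N into the first: N(1 - 0.435·0.227) = 561 - 0.435·647.
So N* = 280/0.901 = 310, and then M* = 647 - 0.227·310 = 577.

N* ≈ 310, M* ≈ 577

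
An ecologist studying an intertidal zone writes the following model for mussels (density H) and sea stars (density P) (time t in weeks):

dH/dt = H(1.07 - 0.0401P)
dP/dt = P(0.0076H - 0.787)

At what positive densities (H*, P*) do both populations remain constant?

H* ≈ 104, P* ≈ 26.7

Set dP/dt = 0 with P > 0: 0.0076H - 0.787 = 0, so H* = 0.787/0.0076 = 104.
Set dH/dt = 0 with H > 0: 1.07 - 0.0401P = 0, so P* = 1.07/0.0401 = 26.7.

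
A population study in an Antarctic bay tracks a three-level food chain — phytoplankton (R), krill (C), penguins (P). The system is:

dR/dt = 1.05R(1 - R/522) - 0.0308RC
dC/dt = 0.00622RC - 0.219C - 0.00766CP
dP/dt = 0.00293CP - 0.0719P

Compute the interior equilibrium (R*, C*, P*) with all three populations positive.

R* ≈ 146, C* ≈ 24.5, P* ≈ 90.2

From dP/dt = 0: 0.00293C* = 0.0719, so C* = 24.5.
From dR/dt = 0: 1.05(1 - R*/522) = 0.0308·24.5, giving R* = 522·(1 - 0.72) = 146.
From dC/dt = 0: 0.00622·146 - 0.219 = 0.00766P*, so P* = 0.691/0.00766 = 90.2.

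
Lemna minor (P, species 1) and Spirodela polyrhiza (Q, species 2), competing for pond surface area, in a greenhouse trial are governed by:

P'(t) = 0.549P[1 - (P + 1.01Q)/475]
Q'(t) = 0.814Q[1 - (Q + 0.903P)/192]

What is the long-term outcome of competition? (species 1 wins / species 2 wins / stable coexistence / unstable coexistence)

species 1 excludes species 2

Compare the nullcline intercepts: K1/α12 = 475/1.01 = 470 > K2 = 192; K2/α21 = 192/0.903 = 213 < K1 = 475.
Since the inequalities point opposite ways, species 1 can invade but species 2 cannot.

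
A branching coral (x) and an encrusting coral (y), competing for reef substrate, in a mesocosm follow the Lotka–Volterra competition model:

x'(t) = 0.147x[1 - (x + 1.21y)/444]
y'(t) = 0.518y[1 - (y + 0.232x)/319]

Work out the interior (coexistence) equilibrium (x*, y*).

Setting both brackets to zero gives the nullclines x + 1.21y = 444 and 0.232x + y = 319.
Substituting y = 319 - 0.232x into the first: x(1 - 1.21·0.232) = 444 - 1.21·319.
So x* = 58/0.719 = 80.7, and then y* = 319 - 0.232·80.7 = 300.

x* ≈ 80.7, y* ≈ 300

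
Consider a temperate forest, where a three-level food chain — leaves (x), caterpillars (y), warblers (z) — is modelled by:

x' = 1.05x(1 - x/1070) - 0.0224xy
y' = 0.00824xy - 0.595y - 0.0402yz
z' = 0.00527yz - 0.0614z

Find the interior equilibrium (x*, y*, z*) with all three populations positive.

x* ≈ 804, y* ≈ 11.7, z* ≈ 150

From dz/dt = 0: 0.00527y* = 0.0614, so y* = 11.7.
From dx/dt = 0: 1.05(1 - x*/1070) = 0.0224·11.7, giving x* = 1070·(1 - 0.249) = 804.
From dy/dt = 0: 0.00824·804 - 0.595 = 0.0402z*, so z* = 6.03/0.0402 = 150.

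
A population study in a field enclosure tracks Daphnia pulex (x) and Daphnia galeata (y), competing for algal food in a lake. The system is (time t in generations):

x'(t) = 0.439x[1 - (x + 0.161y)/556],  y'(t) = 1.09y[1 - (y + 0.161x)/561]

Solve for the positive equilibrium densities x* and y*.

x* ≈ 478, y* ≈ 484

Setting both brackets to zero gives the nullclines x + 0.161y = 556 and 0.161x + y = 561.
Substituting y = 561 - 0.161x into the first: x(1 - 0.161·0.161) = 556 - 0.161·561.
So x* = 466/0.974 = 478, and then y* = 561 - 0.161·478 = 484.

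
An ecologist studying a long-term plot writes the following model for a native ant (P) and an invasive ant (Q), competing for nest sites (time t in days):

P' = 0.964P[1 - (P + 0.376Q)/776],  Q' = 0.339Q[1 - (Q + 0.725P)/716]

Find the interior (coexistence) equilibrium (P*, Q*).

P* ≈ 697, Q* ≈ 211

Setting both brackets to zero gives the nullclines P + 0.376Q = 776 and 0.725P + Q = 716.
Substituting Q = 716 - 0.725P into the first: P(1 - 0.376·0.725) = 776 - 0.376·716.
So P* = 507/0.727 = 697, and then Q* = 716 - 0.725·697 = 211.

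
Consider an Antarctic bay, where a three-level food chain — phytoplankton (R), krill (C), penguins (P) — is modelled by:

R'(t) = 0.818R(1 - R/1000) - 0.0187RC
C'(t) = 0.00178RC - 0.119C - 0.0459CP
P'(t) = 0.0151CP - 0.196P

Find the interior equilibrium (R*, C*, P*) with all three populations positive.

From dP/dt = 0: 0.0151C* = 0.196, so C* = 13.
From dR/dt = 0: 0.818(1 - R*/1000) = 0.0187·13, giving R* = 1000·(1 - 0.297) = 703.
From dC/dt = 0: 0.00178·703 - 0.119 = 0.0459P*, so P* = 1.13/0.0459 = 24.7.

R* ≈ 703, C* ≈ 13, P* ≈ 24.7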